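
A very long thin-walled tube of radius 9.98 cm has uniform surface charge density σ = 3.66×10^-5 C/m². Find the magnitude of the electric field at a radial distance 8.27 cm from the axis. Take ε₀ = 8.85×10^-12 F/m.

By cylindrical symmetry E is radial; use a coaxial Gaussian cylinder of radius 8.27 cm and length L (r < 9.98 cm, inside the shell).
No charge is enclosed, so Gauss's law gives E·2πrL = 0 ⇒ E = 0.

E = 0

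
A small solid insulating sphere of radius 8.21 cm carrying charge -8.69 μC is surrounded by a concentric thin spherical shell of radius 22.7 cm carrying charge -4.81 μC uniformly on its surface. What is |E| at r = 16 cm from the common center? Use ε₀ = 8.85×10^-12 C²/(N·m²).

E = 3.05×10^6 V/m

Symmetry ⇒ E = E(r) r̂. Gaussian sphere of radius r = 16 cm (between the bodies, 8.21 cm < r < 22.7 cm).
The shell at 22.7 cm lies outside the Gaussian surface, so Q_enc = -8.69 μC = -8.69×10^-6 C.
By Gauss's law, ∮E·dA = E·4πr² = Q_enc/ε₀.
E = |Q_enc|/(4πε₀r²) = (8.69×10^-6)/(4π·8.85×10^-12·(0.16)²) = 3.05×10^6 N/C.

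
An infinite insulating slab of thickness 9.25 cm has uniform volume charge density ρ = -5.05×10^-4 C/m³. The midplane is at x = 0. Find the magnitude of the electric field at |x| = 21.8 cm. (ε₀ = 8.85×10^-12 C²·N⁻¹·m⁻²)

|E| ≈ 2.64e6 N/C

The point |x| = 21.8 cm lies outside the slab (half-thickness 0.04625 m). A symmetric pillbox spanning the full slab encloses Q_enc = ρ·d·A.
Flux = 2EA ⇒ E = |ρ|d/(2ε₀), independent of distance outside.
E = (5.05e-4)(0.0925)/(2·8.85×10^-12) = 2.64×10^6 N/C.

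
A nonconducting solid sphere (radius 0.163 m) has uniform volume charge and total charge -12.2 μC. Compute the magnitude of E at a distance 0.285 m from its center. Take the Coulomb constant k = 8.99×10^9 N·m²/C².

E = 1.35×10^6 N/C

By spherical symmetry E is radial; choose a Gaussian sphere of radius r = 0.285 m (r > R, so the entire charge is enclosed).
Q_enc = -12.2 μC = -1.22×10^-5 C.
By Gauss's law, ∮E·dA = E·4πr² = Q_enc/ε₀.
E = k|Q_enc|/r² = (8.99×10^9)(1.22×10^-5)/(0.285)² = 1.35×10^6 N/C.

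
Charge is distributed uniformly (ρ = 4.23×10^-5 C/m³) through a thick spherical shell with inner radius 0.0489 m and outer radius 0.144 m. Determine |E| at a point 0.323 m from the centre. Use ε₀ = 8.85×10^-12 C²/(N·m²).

4.38e4 N/C

By spherical symmetry E is radial; choose a Gaussian sphere of radius r = 0.323 m (r > 0.144 m, enclosing the whole shell).
Q_enc = ρ·(4π/3)(b³ − a³) = (4.23×10^-5)·(4π/3)·((0.144)³ − (0.0489)³) = 5.084×10^-7 C.
Since E is radial and uniform over the Gaussian sphere, Φ = E·4πr² = Q_enc/ε₀.
E = |Q_enc|/(4πε₀r²) = (5.084×10^-7)/(4π·8.85×10^-12·(0.323)²) = 4.38e4 N/C.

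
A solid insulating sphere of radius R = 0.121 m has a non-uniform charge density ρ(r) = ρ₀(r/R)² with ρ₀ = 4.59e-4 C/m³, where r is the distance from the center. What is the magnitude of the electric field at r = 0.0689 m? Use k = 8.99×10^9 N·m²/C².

By spherical symmetry E is radial; choose a Gaussian sphere of radius r = 0.0689 m (r < R).
Integrate the density: Q_enc = 4π ∫₀^r ρ₀(r'/R)^2 r'² dr' = 4πρ₀ r^5/(5·R²) = 1.223e-7 C.
Gauss's law: E·4πr² = Q_enc/ε₀.
E = k|Q_enc|/r² = (8.99×10^9)(1.223×10^-7)/(0.0689)² = 2.32e5 N/C.

|E| = 2.32×10^5 N/C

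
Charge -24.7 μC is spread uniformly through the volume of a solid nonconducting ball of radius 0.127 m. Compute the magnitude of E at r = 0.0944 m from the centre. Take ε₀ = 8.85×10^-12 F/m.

Take a concentric spherical Gaussian surface of radius r = 0.0944 m (r < R).
For a uniform sphere the enclosed fraction is (r/R)³, so Q_enc = (-24.7 μC)(0.0944/0.127)³ = -1.014×10^-5 C.
Since E is radial and uniform over the Gaussian sphere, Φ = E·4πr² = Q_enc/ε₀.
E = |Q_enc|/(4πε₀r²) = (1.014e-5)/(4π·8.85×10^-12·(0.0944)²) = 1.02×10^7 N/C.

1.02×10^7 V/m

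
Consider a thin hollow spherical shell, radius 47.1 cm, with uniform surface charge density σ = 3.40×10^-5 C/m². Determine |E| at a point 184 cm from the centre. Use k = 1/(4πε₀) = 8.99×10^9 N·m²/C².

Use a concentric Gaussian sphere at r = 184 cm (r > 47.1 cm).
The entire shell is enclosed: Q_enc = σ·4πR² = (3.40e-5)·4π·(0.471)² = 9.478e-5 C.
Gauss's law: E·4πr² = Q_enc/ε₀.
E = k|Q_enc|/r² = (8.99×10^9)(9.478e-5)/(1.84)² = 2.52×10^5 N/C.

|E| = 2.52e5 N/C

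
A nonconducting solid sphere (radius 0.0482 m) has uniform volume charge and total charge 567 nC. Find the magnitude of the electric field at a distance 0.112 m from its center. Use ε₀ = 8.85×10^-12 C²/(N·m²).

|E| ≈ 4.06e5 N/C

Use a concentric Gaussian sphere at r = 0.112 m (r > R, so the entire charge is enclosed).
Q_enc = 567 nC = 5.67×10^-7 C.
Gauss's law: E·4πr² = Q_enc/ε₀.
E = |Q_enc|/(4πε₀r²) = (5.67×10^-7)/(4π·8.85×10^-12·(0.112)²) = 4.06×10^5 N/C.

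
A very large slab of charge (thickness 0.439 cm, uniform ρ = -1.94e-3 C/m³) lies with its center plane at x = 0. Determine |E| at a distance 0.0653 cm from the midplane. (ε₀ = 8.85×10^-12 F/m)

By symmetry E is perpendicular to the slab. A Gaussian pillbox from −0.0653 cm to +0.0653 cm (face area A) lies entirely within the slab.
Q_enc = ρ·(2x)·A and flux = 2EA, so 2EA = 2ρxA/ε₀ ⇒ E = |ρ|x/ε₀.
E = (1.94×10^-3)(0.000653)/(8.85×10^-12) = 1.43e5 N/C.

1.43×10^5 N/C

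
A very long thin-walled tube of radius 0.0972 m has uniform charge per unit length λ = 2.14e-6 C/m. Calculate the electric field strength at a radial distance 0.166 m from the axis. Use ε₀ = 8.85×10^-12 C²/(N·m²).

Choose a coaxial cylinder of radius r = 0.166 m (arbitrary length L) as the Gaussian surface (r > 0.0972 m).
The full line charge is enclosed: λ_enc = 2.14×10^-6 C/m.
Gauss's law: E·2πrL = λ_enc L/ε₀.
E = |λ_enc|/(2πε₀r) = (2.14e-6)/(2π·8.85×10^-12·0.166) = 2.32×10^5 N/C.

E ≈ 2.32e5 N/C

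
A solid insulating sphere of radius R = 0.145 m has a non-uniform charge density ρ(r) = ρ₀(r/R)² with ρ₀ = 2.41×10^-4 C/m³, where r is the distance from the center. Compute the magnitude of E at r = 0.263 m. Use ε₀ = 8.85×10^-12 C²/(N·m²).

By spherical symmetry E is radial; choose a Gaussian sphere of radius r = 0.263 m (r > R, all charge enclosed).
Q_enc = 4π ∫₀^R ρ₀(r'/R)^2 r'² dr' = 4πρ₀R³/5 = 1.847×10^-6 C.
Gauss's law: E·4πr² = Q_enc/ε₀.
E = |Q_enc|/(4πε₀r²) = (1.847e-6)/(4π·8.85×10^-12·(0.263)²) = 2.40×10^5 N/C.

|E| = 2.40×10^5 N/C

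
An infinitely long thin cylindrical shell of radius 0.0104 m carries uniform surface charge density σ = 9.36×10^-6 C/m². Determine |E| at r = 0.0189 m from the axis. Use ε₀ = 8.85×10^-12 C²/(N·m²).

5.82×10^5 N/C

Take a coaxial cylindrical Gaussian surface of radius r = 0.0189 m and length L (r > 0.0104 m).
The whole shell is enclosed: λ_enc = σ·2πR = (9.36e-6)·2π·(0.0104) = 6.116×10^-7 C/m.
Since E is radial and uniform over the curved surface, Φ = E·2πrL = Q_enc/ε₀ = λ_enc L/ε₀.
E = |λ_enc|/(2πε₀r) = (6.116e-7)/(2π·8.85×10^-12·0.0189) = 5.82×10^5 N/C.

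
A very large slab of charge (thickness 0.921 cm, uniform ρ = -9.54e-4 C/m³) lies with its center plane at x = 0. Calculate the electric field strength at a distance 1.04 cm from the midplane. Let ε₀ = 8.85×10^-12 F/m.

The point |x| = 1.04 cm lies outside the slab (half-thickness 0.004605 m). A symmetric pillbox spanning the full slab encloses Q_enc = ρ·d·A.
Flux = 2EA ⇒ E = |ρ|d/(2ε₀), independent of distance outside.
E = (9.54e-4)(0.00921)/(2·8.85×10^-12) = 4.96×10^5 N/C.

E ≈ 4.96×10^5 N/C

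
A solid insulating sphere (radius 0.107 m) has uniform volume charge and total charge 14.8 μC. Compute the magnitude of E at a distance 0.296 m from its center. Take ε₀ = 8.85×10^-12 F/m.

Take a concentric spherical Gaussian surface of radius r = 0.296 m (r > R, so the entire charge is enclosed).
Q_enc = 14.8 μC = 1.48e-5 C.
Applying ∮E·dA = Q_enc/ε₀ with Φ = E(4πr²):
E = |Q_enc|/(4πε₀r²) = (1.48e-5)/(4π·8.85×10^-12·(0.296)²) = 1.52×10^6 N/C.

1.52×10^6 N/C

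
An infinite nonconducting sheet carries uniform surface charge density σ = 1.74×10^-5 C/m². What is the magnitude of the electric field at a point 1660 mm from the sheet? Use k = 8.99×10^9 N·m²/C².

The symmetry is planar: E is normal to the sheet and the same magnitude on both sides. Take a pillbox straddling the sheet with end-cap area A.
Flux Φ = 2EA and Q_enc = σA, so 2EA = σA/ε₀ ⇒ E = |σ|/(2ε₀), independent of distance.
E = 2πk|σ| = 2π(8.99×10^9)(1.74e-5) = 9.83×10^5 N/C.

9.83×10^5 V/m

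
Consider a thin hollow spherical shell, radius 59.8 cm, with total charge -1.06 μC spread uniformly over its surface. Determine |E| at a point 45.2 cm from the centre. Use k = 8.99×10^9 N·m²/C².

|E| = 0 N/C

Symmetry ⇒ E = E(r) r̂. Gaussian sphere of radius r = 45.2 cm (inside the shell, r < 59.8 cm).
No charge lies within this surface, so Q_enc = 0 and Gauss's law gives E·4πr² = 0 ⇒ E = 0.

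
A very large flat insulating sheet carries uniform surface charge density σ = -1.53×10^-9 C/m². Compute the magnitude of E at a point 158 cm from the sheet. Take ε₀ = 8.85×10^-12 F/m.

E ≈ 86.4 N/C

The symmetry is planar: E is normal to the sheet and the same magnitude on both sides. Take a pillbox straddling the sheet with end-cap area A.
Flux Φ = 2EA and Q_enc = σA, so 2EA = σA/ε₀ ⇒ E = |σ|/(2ε₀), independent of distance.
E = |σ|/(2ε₀) = (1.53×10^-9)/(2·8.85×10^-12) = 86.4 N/C.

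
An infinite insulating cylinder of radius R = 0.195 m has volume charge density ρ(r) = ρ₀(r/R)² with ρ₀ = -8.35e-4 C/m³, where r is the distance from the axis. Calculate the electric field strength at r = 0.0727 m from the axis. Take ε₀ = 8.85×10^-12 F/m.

|E| = 2.38×10^5 N/C

By cylindrical symmetry E is radial; use a coaxial Gaussian cylinder of radius 0.0727 m and length L (r < R).
Integrating ρ over the cross-section to radius r: λ_enc = (2πρ₀/R²) ∫₀^r r'^3 dr' = 2πρ₀ r^4/(4·R²) = -9.636×10^-7 C/m.
Since E is radial and uniform over the curved surface, Φ = E·2πrL = Q_enc/ε₀ = λ_enc L/ε₀.
E = |λ_enc|/(2πε₀r) = (9.636×10^-7)/(2π·8.85×10^-12·0.0727) = 2.38×10^5 N/C.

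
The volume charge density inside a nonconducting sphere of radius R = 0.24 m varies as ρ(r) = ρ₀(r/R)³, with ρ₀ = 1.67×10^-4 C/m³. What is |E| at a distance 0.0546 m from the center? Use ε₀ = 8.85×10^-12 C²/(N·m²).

By spherical symmetry E is radial; choose a Gaussian sphere of radius r = 0.0546 m (r < R).
Integrate the density: Q_enc = 4π ∫₀^r ρ₀(r'/R)^3 r'² dr' = 4πρ₀ r^6/(6·R³) = 6.703×10^-10 C.
Applying ∮E·dA = Q_enc/ε₀ with Φ = E(4πr²):
E = |Q_enc|/(4πε₀r²) = (6.703×10^-10)/(4π·8.85×10^-12·(0.0546)²) = 2.02×10^3 N/C.

|E| = 2.02×10^3 V/m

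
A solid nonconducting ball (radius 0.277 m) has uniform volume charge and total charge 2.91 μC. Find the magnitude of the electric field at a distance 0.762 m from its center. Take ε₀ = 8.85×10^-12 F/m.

By spherical symmetry E is radial; choose a Gaussian sphere of radius r = 0.762 m (r > R, so the entire charge is enclosed).
Q_enc = 2.91 μC = 2.91e-6 C.
Gauss's law: E·4πr² = Q_enc/ε₀.
E = |Q_enc|/(4πε₀r²) = (2.91e-6)/(4π·8.85×10^-12·(0.762)²) = 4.51×10^4 N/C.

E ≈ 4.51×10^4 N/C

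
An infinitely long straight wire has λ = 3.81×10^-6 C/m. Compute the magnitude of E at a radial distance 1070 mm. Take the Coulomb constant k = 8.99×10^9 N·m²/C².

Take a coaxial cylindrical Gaussian surface of radius r = 1070 mm and length L.
Q_enc = λL, so λ_enc = 3.81×10^-6 C/m.
Applying ∮E·dA = Q_enc/ε₀ with the end caps contributing no flux:
E = 2k|λ_enc|/r = 2(8.99×10^9)(3.81×10^-6)/(1.07) = 6.40×10^4 N/C.

6.40×10^4 N/C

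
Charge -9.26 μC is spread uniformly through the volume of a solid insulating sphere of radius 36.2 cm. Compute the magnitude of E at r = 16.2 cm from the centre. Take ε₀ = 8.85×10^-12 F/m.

2.84e5 V/m

By spherical symmetry E is radial; choose a Gaussian sphere of radius r = 16.2 cm (r < R).
For a uniform sphere the enclosed fraction is (r/R)³, so Q_enc = (-9.26 μC)(0.162/0.362)³ = -8.299×10^-7 C.
Gauss's law: E·4πr² = Q_enc/ε₀.
E = |Q_enc|/(4πε₀r²) = (8.299×10^-7)/(4π·8.85×10^-12·(0.162)²) = 2.84×10^5 N/C.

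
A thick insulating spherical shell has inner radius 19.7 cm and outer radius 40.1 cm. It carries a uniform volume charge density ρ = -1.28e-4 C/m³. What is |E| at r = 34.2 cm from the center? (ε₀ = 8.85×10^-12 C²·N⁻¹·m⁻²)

E = 1.33×10^6 V/m

By spherical symmetry E is radial; choose a Gaussian sphere of radius r = 34.2 cm (within the shell material, 19.7 cm < r < 40.1 cm).
Only the shell between 19.7 cm and r is enclosed: Q_enc = ρ·(4π/3)(r³ − a³) = (-1.28e-4)·(4π/3)·((0.342)³ − (0.197)³) = -1.735e-5 C.
Gauss's law: E·4πr² = Q_enc/ε₀.
E = |Q_enc|/(4πε₀r²) = (1.735×10^-5)/(4π·8.85×10^-12·(0.342)²) = 1.33×10^6 N/C.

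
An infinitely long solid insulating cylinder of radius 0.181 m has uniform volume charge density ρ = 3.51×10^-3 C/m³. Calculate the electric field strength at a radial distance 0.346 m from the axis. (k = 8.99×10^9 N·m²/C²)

Take a coaxial cylindrical Gaussian surface of radius r = 0.346 m and length L (r > 0.181 m, full cross-section enclosed).
λ_enc = ρ·πR² = (3.51×10^-3)π(0.181)² = 3.613×10^-4 C/m.
Applying ∮E·dA = Q_enc/ε₀ with the end caps contributing no flux:
E = 2k|λ_enc|/r = 2(8.99×10^9)(3.613×10^-4)/(0.346) = 1.88×10^7 N/C.

E = 1.88e7 V/m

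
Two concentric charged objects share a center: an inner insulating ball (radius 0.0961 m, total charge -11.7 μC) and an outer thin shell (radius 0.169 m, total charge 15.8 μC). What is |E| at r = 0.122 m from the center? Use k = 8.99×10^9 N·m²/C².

Take a concentric spherical Gaussian surface of radius r = 0.122 m (between the bodies, 0.0961 m < r < 0.169 m).
Only the inner charge is enclosed; the outer shell contributes nothing inside itself. Q_enc = -11.7 μC = -1.17×10^-5 C.
Applying ∮E·dA = Q_enc/ε₀ with Φ = E(4πr²):
E = k|Q_enc|/r² = (8.99×10^9)(1.17×10^-5)/(0.122)² = 7.07e6 N/C.

E = 7.07e6 N/C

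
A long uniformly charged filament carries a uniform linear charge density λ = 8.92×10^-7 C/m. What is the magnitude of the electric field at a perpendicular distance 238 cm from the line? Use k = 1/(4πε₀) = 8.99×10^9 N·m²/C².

E = 6.74×10^3 V/m

Take a coaxial cylindrical Gaussian surface of radius r = 238 cm and length L.
Q_enc = λL, so λ_enc = 8.92e-7 C/m.
Applying ∮E·dA = Q_enc/ε₀ with the end caps contributing no flux:
E = 2k|λ_enc|/r = 2(8.99×10^9)(8.92×10^-7)/(2.38) = 6.74×10^3 N/C.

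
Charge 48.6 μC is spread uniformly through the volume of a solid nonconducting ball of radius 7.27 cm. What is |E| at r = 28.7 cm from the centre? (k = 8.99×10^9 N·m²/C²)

Use a concentric Gaussian sphere at r = 28.7 cm (r > R, so the entire charge is enclosed).
Q_enc = 48.6 μC = 4.86e-5 C.
Gauss's law: E·4πr² = Q_enc/ε₀.
E = k|Q_enc|/r² = (8.99×10^9)(4.86e-5)/(0.287)² = 5.30e6 N/C.

|E| ≈ 5.30×10^6 N/C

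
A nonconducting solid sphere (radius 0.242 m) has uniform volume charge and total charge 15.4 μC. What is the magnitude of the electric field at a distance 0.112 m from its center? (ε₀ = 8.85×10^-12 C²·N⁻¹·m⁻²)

E ≈ 1.09×10^6 N/C

Use a concentric Gaussian sphere at r = 0.112 m (r < R).
For a uniform sphere the enclosed fraction is (r/R)³, so Q_enc = (15.4 μC)(0.112/0.242)³ = 1.527e-6 C.
Applying ∮E·dA = Q_enc/ε₀ with Φ = E(4πr²):
E = |Q_enc|/(4πε₀r²) = (1.527×10^-6)/(4π·8.85×10^-12·(0.112)²) = 1.09e6 N/C.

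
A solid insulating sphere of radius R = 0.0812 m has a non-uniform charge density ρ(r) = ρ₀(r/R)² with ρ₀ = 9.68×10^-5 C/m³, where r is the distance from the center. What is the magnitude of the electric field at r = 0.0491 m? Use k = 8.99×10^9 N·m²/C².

E = 3.93×10^4 V/m

Take a concentric spherical Gaussian surface of radius r = 0.0491 m (r < R).
Q_enc = ∫₀^r ρ(r')·4πr'² dr' = (4πρ₀/R²) ∫₀^r r'^4 dr' = 4πρ₀ r^5/(5·R²) = 1.053e-8 C.
Since E is radial and uniform over the Gaussian sphere, Φ = E·4πr² = Q_enc/ε₀.
E = k|Q_enc|/r² = (8.99×10^9)(1.053×10^-8)/(0.0491)² = 3.93e4 N/C.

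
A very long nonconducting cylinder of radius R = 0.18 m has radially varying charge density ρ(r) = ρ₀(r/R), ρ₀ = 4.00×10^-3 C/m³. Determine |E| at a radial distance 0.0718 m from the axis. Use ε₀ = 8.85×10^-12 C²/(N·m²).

Choose a coaxial cylinder of radius r = 0.0718 m (arbitrary length L) as the Gaussian surface (r < R).
Integrating ρ over the cross-section to radius r: λ_enc = (2πρ₀/R) ∫₀^r r'^2 dr' = 2πρ₀ r^3/(3·R) = 1.723×10^-5 C/m.
By Gauss's law (flux through the curved wall only), E·2πrL = λ_enc L/ε₀.
E = |λ_enc|/(2πε₀r) = (1.723×10^-5)/(2π·8.85×10^-12·0.0718) = 4.31×10^6 N/C.

E = 4.31×10^6 N/C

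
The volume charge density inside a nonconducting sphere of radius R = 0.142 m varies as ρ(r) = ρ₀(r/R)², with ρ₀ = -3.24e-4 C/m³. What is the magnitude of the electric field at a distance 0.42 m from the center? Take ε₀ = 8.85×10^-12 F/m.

By spherical symmetry E is radial; choose a Gaussian sphere of radius r = 0.42 m (r > R, all charge enclosed).
Q_enc = 4π ∫₀^R ρ₀(r'/R)^2 r'² dr' = 4πρ₀R³/5 = -2.332×10^-6 C.
Since E is radial and uniform over the Gaussian sphere, Φ = E·4πr² = Q_enc/ε₀.
E = |Q_enc|/(4πε₀r²) = (2.332×10^-6)/(4π·8.85×10^-12·(0.42)²) = 1.19e5 N/C.

1.19×10^5 V/m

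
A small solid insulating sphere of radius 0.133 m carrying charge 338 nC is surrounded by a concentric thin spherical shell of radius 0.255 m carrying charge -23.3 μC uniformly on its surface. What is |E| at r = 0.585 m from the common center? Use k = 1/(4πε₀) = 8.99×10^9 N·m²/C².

|E| ≈ 6.03e5 N/C

Use a concentric Gaussian sphere at r = 0.585 m (r > 0.255 m, enclosing both).
Q_enc = (338 nC) + (-23.3 μC) = -2.296×10^-5 C.
By Gauss's law, ∮E·dA = E·4πr² = Q_enc/ε₀.
E = k|Q_enc|/r² = (8.99×10^9)(2.296×10^-5)/(0.585)² = 6.03e5 N/C.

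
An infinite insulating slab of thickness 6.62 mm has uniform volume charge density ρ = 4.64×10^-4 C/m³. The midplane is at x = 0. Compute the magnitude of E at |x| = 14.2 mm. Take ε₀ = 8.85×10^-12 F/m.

|E| ≈ 1.74e5 V/m

The point |x| = 14.2 mm lies outside the slab (half-thickness 0.00331 m). A symmetric pillbox spanning the full slab encloses Q_enc = ρ·d·A.
Flux = 2EA ⇒ E = |ρ|d/(2ε₀), independent of distance outside.
E = (4.64e-4)(0.00662)/(2·8.85×10^-12) = 1.74×10^5 N/C.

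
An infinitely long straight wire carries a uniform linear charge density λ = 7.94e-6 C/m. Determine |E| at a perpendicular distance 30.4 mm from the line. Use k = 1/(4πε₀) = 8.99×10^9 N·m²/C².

Choose a coaxial cylinder of radius r = 30.4 mm (arbitrary length L) as the Gaussian surface.
Q_enc = λL, so λ_enc = 7.94e-6 C/m.
By Gauss's law (flux through the curved wall only), E·2πrL = λ_enc L/ε₀.
E = 2k|λ_enc|/r = 2(8.99×10^9)(7.94×10^-6)/(0.0304) = 4.70e6 N/C.

4.70e6 N/C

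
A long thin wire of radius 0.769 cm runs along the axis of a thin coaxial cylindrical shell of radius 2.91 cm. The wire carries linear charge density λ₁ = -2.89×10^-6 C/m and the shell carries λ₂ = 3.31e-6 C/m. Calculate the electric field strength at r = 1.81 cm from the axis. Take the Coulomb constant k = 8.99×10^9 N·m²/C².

2.87×10^6 V/m

Take a coaxial cylindrical Gaussian surface of radius r = 1.81 cm and length L (between the conductors, 0.769 cm < r < 2.91 cm).
The shell at 2.91 cm lies outside the Gaussian surface, so λ_enc = λ₁ = -2.89e-6 C/m.
By Gauss's law (flux through the curved wall only), E·2πrL = λ_enc L/ε₀.
E = 2k|λ_enc|/r = 2(8.99×10^9)(2.89×10^-6)/(0.0181) = 2.87e6 N/C.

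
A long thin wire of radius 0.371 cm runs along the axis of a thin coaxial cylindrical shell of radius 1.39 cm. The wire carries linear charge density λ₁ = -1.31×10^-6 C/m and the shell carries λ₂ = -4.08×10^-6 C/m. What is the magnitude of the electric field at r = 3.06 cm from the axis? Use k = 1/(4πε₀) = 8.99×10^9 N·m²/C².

|E| = 3.17×10^6 N/C

Choose a coaxial cylinder of radius r = 3.06 cm (arbitrary length L) as the Gaussian surface (r > 1.39 cm, enclosing both).
λ_enc = λ₁ + λ₂ = (-1.31×10^-6) + (-4.08e-6) = -5.39e-6 C/m.
Since E is radial and uniform over the curved surface, Φ = E·2πrL = Q_enc/ε₀ = λ_enc L/ε₀.
E = 2k|λ_enc|/r = 2(8.99×10^9)(5.39×10^-6)/(0.0306) = 3.17×10^6 N/C.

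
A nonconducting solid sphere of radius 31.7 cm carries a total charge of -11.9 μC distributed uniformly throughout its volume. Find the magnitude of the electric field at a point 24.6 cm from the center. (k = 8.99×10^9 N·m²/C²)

Symmetry ⇒ E = E(r) r̂. Gaussian sphere of radius r = 24.6 cm (r < R).
Only the charge within r is enclosed: Q_enc = Q·(r/R)³ = (-11.9 μC)·(24.6 cm/31.7 cm)³ = -5.561e-6 C.
By Gauss's law, ∮E·dA = E·4πr² = Q_enc/ε₀.
E = k|Q_enc|/r² = (8.99×10^9)(5.561×10^-6)/(0.246)² = 8.26×10^5 N/C.

|E| ≈ 8.26e5 V/m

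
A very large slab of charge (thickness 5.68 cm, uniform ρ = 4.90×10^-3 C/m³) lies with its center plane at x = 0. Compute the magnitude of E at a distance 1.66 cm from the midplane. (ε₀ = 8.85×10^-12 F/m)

E = 9.19e6 N/C

By symmetry E is perpendicular to the slab. A Gaussian pillbox from −1.66 cm to +1.66 cm (face area A) lies entirely within the slab.
Q_enc = ρ·(2x)·A and flux = 2EA, so 2EA = 2ρxA/ε₀ ⇒ E = |ρ|x/ε₀.
E = (4.90e-3)(0.0166)/(8.85×10^-12) = 9.19×10^6 N/C.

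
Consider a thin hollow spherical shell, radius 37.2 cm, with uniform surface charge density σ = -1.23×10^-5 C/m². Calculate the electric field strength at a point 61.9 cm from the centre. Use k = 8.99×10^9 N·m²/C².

E = 5.02×10^5 N/C

Use a concentric Gaussian sphere at r = 61.9 cm (r > 37.2 cm).
The entire shell is enclosed: Q_enc = σ·4πR² = (-1.23e-5)·4π·(0.372)² = -2.139e-5 C.
Applying ∮E·dA = Q_enc/ε₀ with Φ = E(4πr²):
E = k|Q_enc|/r² = (8.99×10^9)(2.139×10^-5)/(0.619)² = 5.02×10^5 N/C.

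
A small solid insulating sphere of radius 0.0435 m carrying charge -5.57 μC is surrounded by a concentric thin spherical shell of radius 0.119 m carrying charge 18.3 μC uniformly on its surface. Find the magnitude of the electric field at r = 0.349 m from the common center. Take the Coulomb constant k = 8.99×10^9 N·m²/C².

|E| ≈ 9.40×10^5 N/C

By spherical symmetry E is radial; choose a Gaussian sphere of radius r = 0.349 m (r > 0.119 m, enclosing both).
Q_enc = (-5.57 μC) + (18.3 μC) = 1.273×10^-5 C.
Since E is radial and uniform over the Gaussian sphere, Φ = E·4πr² = Q_enc/ε₀.
E = k|Q_enc|/r² = (8.99×10^9)(1.273×10^-5)/(0.349)² = 9.40×10^5 N/C.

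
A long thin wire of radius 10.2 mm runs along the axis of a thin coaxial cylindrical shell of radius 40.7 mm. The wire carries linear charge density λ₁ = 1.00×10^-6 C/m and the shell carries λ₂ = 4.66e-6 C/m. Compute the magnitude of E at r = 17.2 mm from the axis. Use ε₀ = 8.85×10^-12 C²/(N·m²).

1.05×10^6 V/m

Choose a coaxial cylinder of radius r = 17.2 mm (arbitrary length L) as the Gaussian surface (between the conductors, 10.2 mm < r < 40.7 mm).
Only the inner wire is enclosed; the outer shell contributes nothing inside itself. λ_enc = λ₁ = 1.00e-6 C/m.
Since E is radial and uniform over the curved surface, Φ = E·2πrL = Q_enc/ε₀ = λ_enc L/ε₀.
E = |λ_enc|/(2πε₀r) = (1.00×10^-6)/(2π·8.85×10^-12·0.0172) = 1.05×10^6 N/C.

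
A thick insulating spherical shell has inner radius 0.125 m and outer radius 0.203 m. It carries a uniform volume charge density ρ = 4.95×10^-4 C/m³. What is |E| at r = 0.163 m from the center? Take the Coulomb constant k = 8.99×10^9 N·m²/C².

Symmetry ⇒ E = E(r) r̂. Gaussian sphere of radius r = 0.163 m (within the shell material, 0.125 m < r < 0.203 m).
Enclosed charge is the volume from a to r: Q_enc = (4π/3)ρ(r³ − a³) = 4.93×10^-6 C.
Applying ∮E·dA = Q_enc/ε₀ with Φ = E(4πr²):
E = k|Q_enc|/r² = (8.99×10^9)(4.93×10^-6)/(0.163)² = 1.67e6 N/C.

|E| ≈ 1.67e6 V/m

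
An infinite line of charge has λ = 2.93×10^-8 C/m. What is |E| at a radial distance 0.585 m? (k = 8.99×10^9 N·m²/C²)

901 N/C

Take a coaxial cylindrical Gaussian surface of radius r = 0.585 m and length L.
Q_enc = λL, so λ_enc = 2.93×10^-8 C/m.
Applying ∮E·dA = Q_enc/ε₀ with the end caps contributing no flux:
E = 2k|λ_enc|/r = 2(8.99×10^9)(2.93×10^-8)/(0.585) = 901 N/C.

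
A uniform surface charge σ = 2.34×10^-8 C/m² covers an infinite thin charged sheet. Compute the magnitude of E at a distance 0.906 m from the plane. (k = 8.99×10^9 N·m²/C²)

E = 1.32×10^3 N/C

The symmetry is planar: E is normal to the sheet and the same magnitude on both sides. Take a pillbox straddling the sheet with end-cap area A.
Only the two end caps contribute flux: Φ = 2EA. With Q_enc = σA, Gauss's law gives E = |σ|/(2ε₀).
E = 2πk|σ| = 2π(8.99×10^9)(2.34e-8) = 1.32×10^3 N/C.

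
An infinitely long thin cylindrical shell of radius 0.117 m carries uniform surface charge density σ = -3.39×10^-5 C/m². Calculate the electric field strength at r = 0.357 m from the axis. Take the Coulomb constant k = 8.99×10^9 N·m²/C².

|E| = 1.26×10^6 N/C

Choose a coaxial cylinder of radius r = 0.357 m (arbitrary length L) as the Gaussian surface (r > 0.117 m).
The whole shell is enclosed: λ_enc = σ·2πR = (-3.39e-5)·2π·(0.117) = -2.492e-5 C/m.
Gauss's law: E·2πrL = λ_enc L/ε₀.
E = 2k|λ_enc|/r = 2(8.99×10^9)(2.492×10^-5)/(0.357) = 1.26×10^6 N/C.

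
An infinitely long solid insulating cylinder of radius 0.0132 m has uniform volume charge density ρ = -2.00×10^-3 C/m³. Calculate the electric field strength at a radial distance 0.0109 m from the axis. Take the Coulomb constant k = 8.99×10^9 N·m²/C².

Take a coaxial cylindrical Gaussian surface of radius r = 0.0109 m and length L (r < R).
Enclosed charge per unit length: λ_enc = ρ·πr² = (-2.00e-3)π(0.0109)² = -7.465×10^-7 C/m.
Applying ∮E·dA = Q_enc/ε₀ with the end caps contributing no flux:
E = 2k|λ_enc|/r = 2(8.99×10^9)(7.465×10^-7)/(0.0109) = 1.23e6 N/C.

|E| ≈ 1.23×10^6 N/C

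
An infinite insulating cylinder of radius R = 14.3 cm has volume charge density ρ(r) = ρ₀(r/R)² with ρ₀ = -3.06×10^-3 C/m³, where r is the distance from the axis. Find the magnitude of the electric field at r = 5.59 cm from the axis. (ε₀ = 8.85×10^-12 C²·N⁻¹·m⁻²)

By cylindrical symmetry E is radial; use a coaxial Gaussian cylinder of radius 5.59 cm and length L (r < R).
λ_enc = ∫₀^r ρ(r')·2πr' dr' = (2πρ₀/R²)·r^4/4 = -2.295×10^-6 C/m.
Applying ∮E·dA = Q_enc/ε₀ with the end caps contributing no flux:
E = |λ_enc|/(2πε₀r) = (2.295×10^-6)/(2π·8.85×10^-12·0.0559) = 7.38e5 N/C.

7.38×10^5 N/C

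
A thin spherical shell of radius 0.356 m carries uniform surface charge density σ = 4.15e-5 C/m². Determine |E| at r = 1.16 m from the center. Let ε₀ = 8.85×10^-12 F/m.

E ≈ 4.42e5 N/C

Symmetry ⇒ E = E(r) r̂. Gaussian sphere of radius r = 1.16 m (r > 0.356 m).
The entire shell is enclosed: Q_enc = σ·4πR² = (4.15×10^-5)·4π·(0.356)² = 6.609×10^-5 C.
Applying ∮E·dA = Q_enc/ε₀ with Φ = E(4πr²):
E = |Q_enc|/(4πε₀r²) = (6.609×10^-5)/(4π·8.85×10^-12·(1.16)²) = 4.42e5 N/C.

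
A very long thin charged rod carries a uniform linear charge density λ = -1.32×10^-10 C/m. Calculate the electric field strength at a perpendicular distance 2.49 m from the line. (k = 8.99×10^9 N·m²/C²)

Coaxial Gaussian cylinder, radius r = 2.49 m, length L.
Q_enc = λL, so λ_enc = -1.32e-10 C/m.
Applying ∮E·dA = Q_enc/ε₀ with the end caps contributing no flux:
E = 2k|λ_enc|/r = 2(8.99×10^9)(1.32×10^-10)/(2.49) = 0.953 N/C.

E ≈ 0.953 V/m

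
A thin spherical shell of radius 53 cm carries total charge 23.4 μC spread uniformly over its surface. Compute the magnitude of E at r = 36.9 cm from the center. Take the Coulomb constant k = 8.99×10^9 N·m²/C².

E = 0 (no enclosed charge)

By spherical symmetry E is radial; choose a Gaussian sphere of radius r = 36.9 cm (inside the shell, r < 53 cm).
All the charge is outside the Gaussian surface: Q_enc = 0, hence E = 0 everywhere inside the shell.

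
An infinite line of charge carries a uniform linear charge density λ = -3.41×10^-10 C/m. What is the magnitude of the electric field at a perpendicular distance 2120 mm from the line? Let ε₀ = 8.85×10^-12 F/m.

E ≈ 2.89 V/m

Coaxial Gaussian cylinder, radius r = 2120 mm, length L.
Q_enc = λL, so λ_enc = -3.41×10^-10 C/m.
By Gauss's law (flux through the curved wall only), E·2πrL = λ_enc L/ε₀.
E = |λ_enc|/(2πε₀r) = (3.41×10^-10)/(2π·8.85×10^-12·2.12) = 2.89 N/C.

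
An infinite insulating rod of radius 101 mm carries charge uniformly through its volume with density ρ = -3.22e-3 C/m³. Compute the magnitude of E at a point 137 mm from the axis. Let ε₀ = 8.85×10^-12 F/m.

Coaxial Gaussian cylinder, radius r = 137 mm, length L (r > 101 mm, full cross-section enclosed).
λ_enc = ρ·πR² = (-3.22e-3)π(0.101)² = -1.032×10^-4 C/m.
Gauss's law: E·2πrL = λ_enc L/ε₀.
E = |λ_enc|/(2πε₀r) = (1.032×10^-4)/(2π·8.85×10^-12·0.137) = 1.35×10^7 N/C.

|E| = 1.35e7 N/C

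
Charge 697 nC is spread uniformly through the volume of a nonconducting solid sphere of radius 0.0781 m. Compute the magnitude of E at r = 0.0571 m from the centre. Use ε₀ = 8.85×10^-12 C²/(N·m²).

|E| ≈ 7.51e5 V/m

Take a concentric spherical Gaussian surface of radius r = 0.0571 m (r < R).
For a uniform sphere the enclosed fraction is (r/R)³, so Q_enc = (697 nC)(0.0571/0.0781)³ = 2.724e-7 C.
Since E is radial and uniform over the Gaussian sphere, Φ = E·4πr² = Q_enc/ε₀.
E = |Q_enc|/(4πε₀r²) = (2.724×10^-7)/(4π·8.85×10^-12·(0.0571)²) = 7.51e5 N/C.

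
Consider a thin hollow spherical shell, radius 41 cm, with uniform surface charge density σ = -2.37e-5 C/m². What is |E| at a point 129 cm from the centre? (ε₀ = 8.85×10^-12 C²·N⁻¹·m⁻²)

|E| = 2.71×10^5 N/C

By spherical symmetry E is radial; choose a Gaussian sphere of radius r = 129 cm (r > 41 cm).
The entire shell is enclosed: Q_enc = σ·4πR² = (-2.37×10^-5)·4π·(0.41)² = -5.006×10^-5 C.
Applying ∮E·dA = Q_enc/ε₀ with Φ = E(4πr²):
E = |Q_enc|/(4πε₀r²) = (5.006e-5)/(4π·8.85×10^-12·(1.29)²) = 2.71×10^5 N/C.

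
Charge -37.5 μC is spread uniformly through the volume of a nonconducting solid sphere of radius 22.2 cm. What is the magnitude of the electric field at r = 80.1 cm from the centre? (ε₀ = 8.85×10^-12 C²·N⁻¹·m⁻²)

|E| = 5.26×10^5 N/C

Take a concentric spherical Gaussian surface of radius r = 80.1 cm (r > R, so the entire charge is enclosed).
Q_enc = -37.5 μC = -3.75×10^-5 C.
Gauss's law: E·4πr² = Q_enc/ε₀.
E = |Q_enc|/(4πε₀r²) = (3.75×10^-5)/(4π·8.85×10^-12·(0.801)²) = 5.26×10^5 N/C.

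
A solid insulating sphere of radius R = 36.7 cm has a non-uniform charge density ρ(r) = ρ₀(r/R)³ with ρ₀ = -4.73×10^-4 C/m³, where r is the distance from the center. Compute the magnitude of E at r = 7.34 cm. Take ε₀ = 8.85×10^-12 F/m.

Use a concentric Gaussian sphere at r = 7.34 cm (r < R).
Q_enc = ∫₀^r ρ(r')·4πr'² dr' = (4πρ₀/R³) ∫₀^r r'^5 dr' = 4πρ₀ r^6/(6·R³) = -3.134×10^-9 C.
Since E is radial and uniform over the Gaussian sphere, Φ = E·4πr² = Q_enc/ε₀.
E = |Q_enc|/(4πε₀r²) = (3.134×10^-9)/(4π·8.85×10^-12·(0.0734)²) = 5.23×10^3 N/C.

E ≈ 5.23×10^3 N/C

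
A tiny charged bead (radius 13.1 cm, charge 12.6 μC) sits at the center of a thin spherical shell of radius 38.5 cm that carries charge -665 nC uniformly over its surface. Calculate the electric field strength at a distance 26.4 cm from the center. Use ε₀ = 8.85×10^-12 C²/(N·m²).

|E| ≈ 1.63×10^6 N/C

By spherical symmetry E is radial; choose a Gaussian sphere of radius r = 26.4 cm (between the bodies, 13.1 cm < r < 38.5 cm).
The shell at 38.5 cm lies outside the Gaussian surface, so Q_enc = 12.6 μC = 1.26×10^-5 C.
Since E is radial and uniform over the Gaussian sphere, Φ = E·4πr² = Q_enc/ε₀.
E = |Q_enc|/(4πε₀r²) = (1.26e-5)/(4π·8.85×10^-12·(0.264)²) = 1.63×10^6 N/C.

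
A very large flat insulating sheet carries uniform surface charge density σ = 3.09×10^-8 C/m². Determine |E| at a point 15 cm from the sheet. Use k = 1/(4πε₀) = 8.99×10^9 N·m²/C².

The symmetry is planar: E is normal to the sheet and the same magnitude on both sides. Take a pillbox straddling the sheet with end-cap area A.
Flux Φ = 2EA and Q_enc = σA, so 2EA = σA/ε₀ ⇒ E = |σ|/(2ε₀), independent of distance.
E = 2πk|σ| = 2π(8.99×10^9)(3.09×10^-8) = 1.75×10^3 N/C.

|E| ≈ 1.75×10^3 V/m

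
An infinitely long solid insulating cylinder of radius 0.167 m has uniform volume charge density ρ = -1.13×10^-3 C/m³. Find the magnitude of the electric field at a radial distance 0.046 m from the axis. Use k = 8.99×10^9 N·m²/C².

Take a coaxial cylindrical Gaussian surface of radius r = 0.046 m and length L (r < R).
Enclosed charge per unit length: λ_enc = ρ·πr² = (-1.13×10^-3)π(0.046)² = -7.512×10^-6 C/m.
Applying ∮E·dA = Q_enc/ε₀ with the end caps contributing no flux:
E = 2k|λ_enc|/r = 2(8.99×10^9)(7.512×10^-6)/(0.046) = 2.94×10^6 N/C.

E ≈ 2.94×10^6 V/m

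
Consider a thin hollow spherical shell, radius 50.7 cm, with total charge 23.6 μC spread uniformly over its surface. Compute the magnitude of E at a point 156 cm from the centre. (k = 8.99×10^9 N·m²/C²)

E = 8.72×10^4 V/m

Use a concentric Gaussian sphere at r = 156 cm (r > 50.7 cm).
The entire shell is enclosed: Q_enc = 2.36e-5 C.
Since E is radial and uniform over the Gaussian sphere, Φ = E·4πr² = Q_enc/ε₀.
E = k|Q_enc|/r² = (8.99×10^9)(2.36e-5)/(1.56)² = 8.72×10^4 N/C.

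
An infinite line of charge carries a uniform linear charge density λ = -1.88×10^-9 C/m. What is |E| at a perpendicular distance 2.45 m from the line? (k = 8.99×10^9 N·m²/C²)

Take a coaxial cylindrical Gaussian surface of radius r = 2.45 m and length L.
Q_enc = λL, so λ_enc = -1.88e-9 C/m.
By Gauss's law (flux through the curved wall only), E·2πrL = λ_enc L/ε₀.
E = 2k|λ_enc|/r = 2(8.99×10^9)(1.88×10^-9)/(2.45) = 13.8 N/C.

|E| = 13.8 V/m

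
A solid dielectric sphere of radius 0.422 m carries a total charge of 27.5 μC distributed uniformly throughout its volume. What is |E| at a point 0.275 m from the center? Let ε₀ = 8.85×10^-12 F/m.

Symmetry ⇒ E = E(r) r̂. Gaussian sphere of radius r = 0.275 m (r < R).
Only the charge within r is enclosed: Q_enc = Q·(r/R)³ = (27.5 μC)·(0.275 m/0.422 m)³ = 7.61×10^-6 C.
By Gauss's law, ∮E·dA = E·4πr² = Q_enc/ε₀.
E = |Q_enc|/(4πε₀r²) = (7.61×10^-6)/(4π·8.85×10^-12·(0.275)²) = 9.05×10^5 N/C.

|E| = 9.05×10^5 V/m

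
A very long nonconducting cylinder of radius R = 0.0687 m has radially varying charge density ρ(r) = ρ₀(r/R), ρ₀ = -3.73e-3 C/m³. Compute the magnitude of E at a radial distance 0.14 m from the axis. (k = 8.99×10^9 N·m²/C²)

Choose a coaxial cylinder of radius r = 0.14 m (arbitrary length L) as the Gaussian surface (r > R, full charge per length enclosed).
λ_enc = 2π ∫₀^R ρ₀(r'/R)^1 r' dr' = 2πρ₀R²/3 = -3.687e-5 C/m.
Since E is radial and uniform over the curved surface, Φ = E·2πrL = Q_enc/ε₀ = λ_enc L/ε₀.
E = 2k|λ_enc|/r = 2(8.99×10^9)(3.687×10^-5)/(0.14) = 4.74×10^6 N/C.

|E| ≈ 4.74×10^6 N/C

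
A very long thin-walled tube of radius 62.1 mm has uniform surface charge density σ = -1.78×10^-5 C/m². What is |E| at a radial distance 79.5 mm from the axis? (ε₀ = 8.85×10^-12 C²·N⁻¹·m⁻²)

Choose a coaxial cylinder of radius r = 79.5 mm (arbitrary length L) as the Gaussian surface (r > 62.1 mm).
The whole shell is enclosed: λ_enc = σ·2πR = (-1.78e-5)·2π·(0.0621) = -6.945×10^-6 C/m.
By Gauss's law (flux through the curved wall only), E·2πrL = λ_enc L/ε₀.
E = |λ_enc|/(2πε₀r) = (6.945×10^-6)/(2π·8.85×10^-12·0.0795) = 1.57×10^6 N/C.

1.57e6 V/m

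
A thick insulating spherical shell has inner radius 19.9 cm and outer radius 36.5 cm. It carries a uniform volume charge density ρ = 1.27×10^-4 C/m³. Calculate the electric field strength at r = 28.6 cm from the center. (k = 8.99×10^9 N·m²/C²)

E = 9.07e5 N/C

Symmetry ⇒ E = E(r) r̂. Gaussian sphere of radius r = 28.6 cm (within the shell material, 19.9 cm < r < 36.5 cm).
Only the shell between 19.9 cm and r is enclosed: Q_enc = ρ·(4π/3)(r³ − a³) = (1.27×10^-4)·(4π/3)·((0.286)³ − (0.199)³) = 8.253×10^-6 C.
Applying ∮E·dA = Q_enc/ε₀ with Φ = E(4πr²):
E = k|Q_enc|/r² = (8.99×10^9)(8.253e-6)/(0.286)² = 9.07e5 N/C.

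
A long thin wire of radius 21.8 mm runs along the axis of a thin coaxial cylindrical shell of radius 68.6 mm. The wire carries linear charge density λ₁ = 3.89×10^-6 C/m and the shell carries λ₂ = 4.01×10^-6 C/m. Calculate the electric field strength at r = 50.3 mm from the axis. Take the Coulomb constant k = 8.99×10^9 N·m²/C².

E = 1.39×10^6 N/C

Coaxial Gaussian cylinder, radius r = 50.3 mm, length L (between the conductors, 21.8 mm < r < 68.6 mm).
Only the inner wire is enclosed; the outer shell contributes nothing inside itself. λ_enc = λ₁ = 3.89×10^-6 C/m.
Gauss's law: E·2πrL = λ_enc L/ε₀.
E = 2k|λ_enc|/r = 2(8.99×10^9)(3.89×10^-6)/(0.0503) = 1.39×10^6 N/C.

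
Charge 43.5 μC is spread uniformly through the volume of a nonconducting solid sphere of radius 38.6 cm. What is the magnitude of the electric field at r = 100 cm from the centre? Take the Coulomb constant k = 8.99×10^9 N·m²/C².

|E| ≈ 3.91e5 N/C

Use a concentric Gaussian sphere at r = 100 cm (r > R, so the entire charge is enclosed).
Q_enc = 43.5 μC = 4.35×10^-5 C.
By Gauss's law, ∮E·dA = E·4πr² = Q_enc/ε₀.
E = k|Q_enc|/r² = (8.99×10^9)(4.35e-5)/(1)² = 3.91e5 N/C.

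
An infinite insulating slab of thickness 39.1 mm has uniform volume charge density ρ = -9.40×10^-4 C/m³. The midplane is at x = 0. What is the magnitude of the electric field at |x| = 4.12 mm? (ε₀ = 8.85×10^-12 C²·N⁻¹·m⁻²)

By symmetry E is perpendicular to the slab. A Gaussian pillbox from −4.12 mm to +4.12 mm (face area A) lies entirely within the slab.
Q_enc = ρ·(2x)·A and flux = 2EA, so 2EA = 2ρxA/ε₀ ⇒ E = |ρ|x/ε₀.
E = (9.40×10^-4)(0.00412)/(8.85×10^-12) = 4.38e5 N/C.

E ≈ 4.38×10^5 V/m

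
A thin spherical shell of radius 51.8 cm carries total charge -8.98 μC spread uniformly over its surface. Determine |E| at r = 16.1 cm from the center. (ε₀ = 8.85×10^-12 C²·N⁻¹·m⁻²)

E = 0

By spherical symmetry E is radial; choose a Gaussian sphere of radius r = 16.1 cm (inside the shell, r < 51.8 cm).
No charge lies within this surface, so Q_enc = 0 and Gauss's law gives E·4πr² = 0 ⇒ E = 0.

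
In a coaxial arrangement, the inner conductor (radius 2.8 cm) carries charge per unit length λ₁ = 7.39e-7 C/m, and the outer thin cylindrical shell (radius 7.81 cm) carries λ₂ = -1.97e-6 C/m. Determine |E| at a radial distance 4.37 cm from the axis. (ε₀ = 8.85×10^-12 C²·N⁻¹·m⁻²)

Choose a coaxial cylinder of radius r = 4.37 cm (arbitrary length L) as the Gaussian surface (between the conductors, 2.8 cm < r < 7.81 cm).
Only the inner wire is enclosed; the outer shell contributes nothing inside itself. λ_enc = λ₁ = 7.39×10^-7 C/m.
Applying ∮E·dA = Q_enc/ε₀ with the end caps contributing no flux:
E = |λ_enc|/(2πε₀r) = (7.39×10^-7)/(2π·8.85×10^-12·0.0437) = 3.04e5 N/C.

3.04×10^5 N/C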